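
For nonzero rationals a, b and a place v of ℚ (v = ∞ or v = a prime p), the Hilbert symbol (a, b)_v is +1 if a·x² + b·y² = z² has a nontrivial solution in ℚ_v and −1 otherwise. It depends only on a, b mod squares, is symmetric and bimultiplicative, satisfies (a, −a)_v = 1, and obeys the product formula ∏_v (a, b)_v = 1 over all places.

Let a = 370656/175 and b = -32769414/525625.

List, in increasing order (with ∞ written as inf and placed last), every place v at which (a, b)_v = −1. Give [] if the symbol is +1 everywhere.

[2, 13]

(a, b) ≡ (2002, -6) mod (ℚ^×)²; places V = {2, 3, 5, 7, 11, 13, 19, 29, 41, ∞}.
(a,b)_41: α=0, u≡35; β=2, v≡29 (mod 41); (35|41)=-1, (29|41)=-1; sign (−1)^0·-1^2·-1^0 = +1.
(a,b)_3: α=4, u≡1; β=3, v≡1 (mod 3); (1|3)=+1, (1|3)=+1; sign (−1)^0·+1^3·+1^4 = +1.
(a,b)_11: α=1, u≡8; β=0, v≡4 (mod 11); (8|11)=-1, (4|11)=+1; sign (−1)^0·-1^0·+1^1 = +1.
(a,b)_7: α=-1, u≡5; β=0, v≡4 (mod 7); (5|7)=-1, (4|7)=+1; sign (−1)^0·-1^0·+1^-1 = +1.
(a,b)_∞: sgn(2002)=+, sgn(-6)=−, so +1.
(a,b)_2: α=5, β=1; u≡1, v≡5 (mod 8); ε(u)ε(v)=0·0, αω(v)=5·1, βω(u)=1·0; sum ≡ 1  ⇒  -1.
(a,b)_29: α=0, u≡7; β=-2, v≡4 (mod 29); (7|29)=+1, (4|29)=+1; sign (−1)^0·+1^-2·+1^0 = +1.
(a,b)_19: α=0, u≡1; β=2, v≡3 (mod 19); (1|19)=+1, (3|19)=-1; sign (−1)^0·+1^2·-1^0 = +1.
(a,b)_13: α=1, u≡7; β=0, v≡7 (mod 13); (7|13)=-1, (7|13)=-1; sign (−1)^0·-1^0·-1^1 = -1.
(a,b)_5: α=-2, u≡3; β=-4, v≡1 (mod 5); (3|5)=-1, (1|5)=+1; sign (−1)^0·-1^-4·+1^-2 = +1.
(2002, -6 / ℚ) ramifies at {2, 13}: a division algebra.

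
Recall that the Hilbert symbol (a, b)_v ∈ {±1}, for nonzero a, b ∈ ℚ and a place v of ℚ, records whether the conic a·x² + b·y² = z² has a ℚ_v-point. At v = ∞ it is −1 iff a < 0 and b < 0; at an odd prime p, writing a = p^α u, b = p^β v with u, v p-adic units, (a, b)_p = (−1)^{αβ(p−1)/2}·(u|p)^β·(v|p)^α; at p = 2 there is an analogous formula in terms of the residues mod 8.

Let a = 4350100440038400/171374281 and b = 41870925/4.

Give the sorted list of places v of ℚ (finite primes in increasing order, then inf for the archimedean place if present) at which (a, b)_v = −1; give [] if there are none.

[29, 31]

Mod squares: a ≡ 31, b ≡ 20677. Check v ∈ {∞, 2, 3, 5, 13, 19, 23, 29, 31, 37, 53}.
v=29: a=29^2·(≡14), b=29^1·(≡15) mod 29; (14|29)=-1, (15|29)=-1; (−1)^{2·1·14}·(-1)^1·(-1)^2 = -1.
v=19: a=19^-2·(≡10), b=19^0·(≡9) mod 19; (10|19)=-1, (9|19)=+1; (−1)^{-2·0·9}·(-1)^0·(+1)^-2 = +1.
v=5: a=5^2·(≡1), b=5^2·(≡3) mod 5; (1|5)=+1, (3|5)=-1; (−1)^{2·2·2}·(+1)^2·(-1)^2 = +1.
v=2: v_2(a)=10, v_2(b)=-2; units ≡ 7, 5 (mod 8); ε·ε+αω+βω = 1·0+10·1+-2·0 ≡ 0  ⇒  (a,b)_2 = +1.
v=37: a=37^2·(≡18), b=37^0·(≡15) mod 37; (18|37)=-1, (15|37)=-1; (−1)^{2·0·18}·(-1)^0·(-1)^2 = +1.
v=31: a=31^1·(≡25), b=31^1·(≡9) mod 31; (25|31)=+1, (9|31)=+1; (−1)^{1·1·15}·(+1)^1·(+1)^1 = -1.
v=13: a=13^-2·(≡6), b=13^0·(≡11) mod 13; (6|13)=-1, (11|13)=-1; (−1)^{-2·0·6}·(-1)^0·(-1)^-2 = +1.
v=53: a=53^-2·(≡12), b=53^0·(≡6) mod 53; (12|53)=-1, (6|53)=+1; (−1)^{-2·0·26}·(-1)^0·(+1)^-2 = +1.
v=23: a=23^2·(≡12), b=23^1·(≡12) mod 23; (12|23)=+1, (12|23)=+1; (−1)^{2·1·11}·(+1)^1·(+1)^2 = +1.
v=∞: 31 > 0 and 20677 > 0  ⇒  (a,b)_∞ = +1.
v=3: a=3^2·(≡1), b=3^4·(≡1) mod 3; (1|3)=+1, (1|3)=+1; (−1)^{2·4·1}·(+1)^4·(+1)^2 = +1.
(31, 20677 / ℚ) ramifies at {29, 31}: a division algebra.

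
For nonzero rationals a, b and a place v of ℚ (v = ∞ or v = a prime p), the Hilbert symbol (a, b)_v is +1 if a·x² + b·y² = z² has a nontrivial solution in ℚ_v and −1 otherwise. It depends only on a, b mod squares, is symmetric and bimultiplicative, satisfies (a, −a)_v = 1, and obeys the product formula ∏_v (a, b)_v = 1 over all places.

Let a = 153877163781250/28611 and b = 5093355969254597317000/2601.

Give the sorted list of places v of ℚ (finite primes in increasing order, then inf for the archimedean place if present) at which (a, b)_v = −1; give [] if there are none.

(a, b) ≡ (124982, 1330) mod (ℚ^×)²; places V = {2, 3, 5, 7, 11, 13, 17, 19, 23, 37, ∞}.
(a,b)_17: α=-2, u≡4; β=-2, v≡4 (mod 17); (4|17)=+1, (4|17)=+1; sign (−1)^0·+1^-2·+1^-2 = +1.
(a,b)_19: α=3, u≡5; β=5, v≡3 (mod 19); (5|19)=+1, (3|19)=-1; sign (−1)^1·+1^5·-1^3 = +1.
(a,b)_7: α=4, u≡2; β=5, v≡2 (mod 7); (2|7)=+1, (2|7)=+1; sign (−1)^0·+1^5·+1^4 = +1.
(a,b)_23: α=1, u≡1; β=2, v≡20 (mod 23); (1|23)=+1, (20|23)=-1; sign (−1)^0·+1^2·-1^1 = -1.
(a,b)_2: α=1, β=3; u≡3, v≡1 (mod 8); ε(u)ε(v)=1·0, αω(v)=1·0, βω(u)=3·1; sum ≡ 1  ⇒  -1.
(a,b)_13: α=1, u≡5; β=2, v≡1 (mod 13); (5|13)=-1, (1|13)=+1; sign (−1)^0·-1^2·+1^1 = +1.
(a,b)_11: α=-1, u≡6; β=0, v≡7 (mod 11); (6|11)=-1, (7|11)=-1; sign (−1)^0·-1^0·-1^-1 = -1.
(a,b)_3: α=-2, u≡2; β=-2, v≡1 (mod 3); (2|3)=-1, (1|3)=+1; sign (−1)^0·-1^-2·+1^-2 = +1.
(a,b)_∞: sgn(124982)=+, sgn(1330)=+, so +1.
(a,b)_5: α=6, u≡2; β=3, v≡1 (mod 5); (2|5)=-1, (1|5)=+1; sign (−1)^0·-1^3·+1^6 = -1.
(a,b)_37: α=0, u≡30; β=2, v≡14 (mod 37); (30|37)=+1, (14|37)=-1; sign (−1)^0·+1^2·-1^0 = +1.
|Ram(124982, 1330)| = 4, even; anisotropic at {2, 5, 11, 23}.

[2, 5, 11, 23]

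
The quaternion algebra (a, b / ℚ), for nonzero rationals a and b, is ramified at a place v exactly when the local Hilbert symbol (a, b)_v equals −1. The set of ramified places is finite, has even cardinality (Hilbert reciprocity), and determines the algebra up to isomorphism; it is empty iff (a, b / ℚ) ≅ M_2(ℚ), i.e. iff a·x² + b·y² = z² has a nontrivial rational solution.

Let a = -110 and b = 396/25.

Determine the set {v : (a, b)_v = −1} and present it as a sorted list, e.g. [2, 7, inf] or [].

[2, 11]

Mod squares: a ≡ -110, b ≡ 11. Check v ∈ {∞, 2, 3, 5, 11}.
v=5: a=5^1·(≡3), b=5^-2·(≡1) mod 5; (3|5)=-1, (1|5)=+1; (−1)^{1·-2·2}·(-1)^-2·(+1)^1 = +1.
v=11: a=11^1·(≡1), b=11^1·(≡1) mod 11; (1|11)=+1, (1|11)=+1; (−1)^{1·1·5}·(+1)^1·(+1)^1 = -1.
v=∞: -110 < 0 and 11 > 0  ⇒  (a,b)_∞ = +1.
v=3: a=3^0·(≡1), b=3^2·(≡2) mod 3; (1|3)=+1, (2|3)=-1; (−1)^{0·2·1}·(+1)^2·(-1)^0 = +1.
v=2: v_2(a)=1, v_2(b)=2; units ≡ 1, 3 (mod 8); ε·ε+αω+βω = 0·1+1·1+2·0 ≡ 1  ⇒  (a,b)_2 = -1.
|Ram(-110, 11)| = 2, even; anisotropic at {2, 11}.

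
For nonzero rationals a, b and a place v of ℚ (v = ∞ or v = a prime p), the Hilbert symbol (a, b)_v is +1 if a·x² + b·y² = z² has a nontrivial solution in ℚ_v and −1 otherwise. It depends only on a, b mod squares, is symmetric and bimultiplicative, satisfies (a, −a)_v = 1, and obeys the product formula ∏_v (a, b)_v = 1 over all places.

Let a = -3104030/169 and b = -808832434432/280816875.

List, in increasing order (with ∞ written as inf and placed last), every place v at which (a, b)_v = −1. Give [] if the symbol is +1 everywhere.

[2, 17, 19, inf]

Mod squares: a ≡ -3230, b ≡ -10659. Check v ∈ {∞, 2, 3, 5, 11, 13, 17, 19, 23, 31, 41, 43}.
v=19: a=19^1·(≡4), b=19^1·(≡5) mod 19; (4|19)=+1, (5|19)=+1; (−1)^{1·1·9}·(+1)^1·(+1)^1 = -1.
v=∞: -3230 < 0 and -10659 < 0  ⇒  (a,b)_∞ = -1.
v=5: a=5^1·(≡1), b=5^-4·(≡4) mod 5; (1|5)=+1, (4|5)=+1; (−1)^{1·-4·2}·(+1)^-4·(+1)^1 = +1.
v=43: a=43^0·(≡25), b=43^-2·(≡30) mod 43; (25|43)=+1, (30|43)=-1; (−1)^{0·-2·21}·(+1)^-2·(-1)^0 = +1.
v=41: a=41^0·(≡16), b=41^2·(≡32) mod 41; (16|41)=+1, (32|41)=+1; (−1)^{0·2·20}·(+1)^2·(+1)^0 = +1.
v=31: a=31^2·(≡4), b=31^0·(≡5) mod 31; (4|31)=+1, (5|31)=+1; (−1)^{2·0·15}·(+1)^0·(+1)^2 = +1.
v=3: a=3^0·(≡1), b=3^-5·(≡2) mod 3; (1|3)=+1, (2|3)=-1; (−1)^{0·-5·1}·(+1)^-5·(-1)^0 = +1.
v=11: a=11^0·(≡4), b=11^1·(≡10) mod 11; (4|11)=+1, (10|11)=-1; (−1)^{0·1·5}·(+1)^1·(-1)^0 = +1.
v=13: a=13^-2·(≡6), b=13^0·(≡4) mod 13; (6|13)=-1, (4|13)=+1; (−1)^{-2·0·6}·(-1)^0·(+1)^-2 = +1.
v=2: v_2(a)=1, v_2(b)=8; units ≡ 1, 5 (mod 8); ε·ε+αω+βω = 0·0+1·1+8·0 ≡ 1  ⇒  (a,b)_2 = -1.
v=17: a=17^1·(≡10), b=17^1·(≡13) mod 17; (10|17)=-1, (13|17)=+1; (−1)^{1·1·8}·(-1)^1·(+1)^1 = -1.
v=23: a=23^0·(≡12), b=23^2·(≡9) mod 23; (12|23)=+1, (9|23)=+1; (−1)^{0·2·11}·(+1)^2·(+1)^0 = +1.
Ram(-3230, -10659) = {2, 17, 19, ∞}; no ℚ_2-point on the conic.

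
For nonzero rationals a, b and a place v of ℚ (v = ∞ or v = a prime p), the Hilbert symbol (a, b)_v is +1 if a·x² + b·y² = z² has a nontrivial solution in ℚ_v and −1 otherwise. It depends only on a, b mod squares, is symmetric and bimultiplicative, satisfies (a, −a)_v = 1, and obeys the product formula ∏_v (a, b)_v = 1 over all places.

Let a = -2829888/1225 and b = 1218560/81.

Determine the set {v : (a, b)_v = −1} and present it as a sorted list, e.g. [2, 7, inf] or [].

[2, 5]

(a, b) ≡ (-17, 1190) mod (ℚ^×)²; places V = {2, 3, 5, 7, 17, ∞}.
(a,b)_3: α=2, u≡1; β=-4, v≡2 (mod 3); (1|3)=+1, (2|3)=-1; sign (−1)^0·+1^-4·-1^2 = +1.
(a,b)_17: α=3, u≡2; β=1, v≡15 (mod 17); (2|17)=+1, (15|17)=+1; sign (−1)^0·+1^1·+1^3 = +1.
(a,b)_7: α=-2, u≡4; β=1, v≡1 (mod 7); (4|7)=+1, (1|7)=+1; sign (−1)^0·+1^1·+1^-2 = +1.
(a,b)_5: α=-2, u≡3; β=1, v≡2 (mod 5); (3|5)=-1, (2|5)=-1; sign (−1)^0·-1^1·-1^-2 = -1.
(a,b)_∞: sgn(-17)=−, sgn(1190)=+, so +1.
(a,b)_2: α=6, β=11; u≡7, v≡3 (mod 8); ε(u)ε(v)=1·1, αω(v)=6·1, βω(u)=11·0; sum ≡ 1  ⇒  -1.
|Ram(-17, 1190)| = 2, even; anisotropic at {2, 5}.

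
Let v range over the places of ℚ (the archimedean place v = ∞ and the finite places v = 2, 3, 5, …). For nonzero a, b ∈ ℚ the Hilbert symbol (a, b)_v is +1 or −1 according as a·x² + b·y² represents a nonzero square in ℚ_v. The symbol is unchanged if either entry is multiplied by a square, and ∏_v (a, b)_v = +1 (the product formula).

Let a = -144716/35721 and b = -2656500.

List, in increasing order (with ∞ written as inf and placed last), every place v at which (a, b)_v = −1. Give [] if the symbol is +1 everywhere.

[13, inf]

Mod squares: a ≡ -299, b ≡ -26565. Check v ∈ {∞, 2, 3, 5, 7, 11, 13, 23}.
v=13: a=13^1·(≡10), b=13^0·(≡11) mod 13; (10|13)=+1, (11|13)=-1; (−1)^{1·0·6}·(+1)^0·(-1)^1 = -1.
v=7: a=7^-2·(≡2), b=7^1·(≡5) mod 7; (2|7)=+1, (5|7)=-1; (−1)^{-2·1·3}·(+1)^1·(-1)^-2 = +1.
v=5: a=5^0·(≡4), b=5^3·(≡3) mod 5; (4|5)=+1, (3|5)=-1; (−1)^{0·3·2}·(+1)^3·(-1)^0 = +1.
v=23: a=23^1·(≡5), b=23^1·(≡6) mod 23; (5|23)=-1, (6|23)=+1; (−1)^{1·1·11}·(-1)^1·(+1)^1 = +1.
v=∞: -299 < 0 and -26565 < 0  ⇒  (a,b)_∞ = -1.
v=11: a=11^2·(≡9), b=11^1·(≡5) mod 11; (9|11)=+1, (5|11)=+1; (−1)^{2·1·5}·(+1)^1·(+1)^2 = +1.
v=3: a=3^-6·(≡1), b=3^1·(≡1) mod 3; (1|3)=+1, (1|3)=+1; (−1)^{-6·1·1}·(+1)^1·(+1)^-6 = +1.
v=2: v_2(a)=2, v_2(b)=2; units ≡ 5, 3 (mod 8); ε·ε+αω+βω = 0·1+2·1+2·1 ≡ 0  ⇒  (a,b)_2 = +1.
|Ram(-299, -26565)| = 2, even; anisotropic at {13, ∞}.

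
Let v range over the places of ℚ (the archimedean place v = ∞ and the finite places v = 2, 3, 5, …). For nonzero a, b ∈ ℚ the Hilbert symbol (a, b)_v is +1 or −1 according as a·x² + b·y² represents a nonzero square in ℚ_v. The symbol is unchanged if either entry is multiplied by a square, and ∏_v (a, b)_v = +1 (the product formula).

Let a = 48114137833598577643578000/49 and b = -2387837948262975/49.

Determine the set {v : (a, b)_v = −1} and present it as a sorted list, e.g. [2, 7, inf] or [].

[17, 19, 23, 29]

Mod squares: a ≡ 823745, b ≡ -391. Check v ∈ {∞, 2, 3, 5, 7, 13, 17, 19, 23, 29}.
v=∞: 823745 > 0 and -391 < 0  ⇒  (a,b)_∞ = +1.
v=2: v_2(a)=4, v_2(b)=0; units ≡ 1, 1 (mod 8); ε·ε+αω+βω = 0·0+4·0+0·0 ≡ 0  ⇒  (a,b)_2 = +1.
v=3: a=3^2·(≡2), b=3^2·(≡2) mod 3; (2|3)=-1, (2|3)=-1; (−1)^{2·2·1}·(-1)^2·(-1)^2 = +1.
v=23: a=23^7·(≡3), b=23^3·(≡12) mod 23; (3|23)=+1, (12|23)=+1; (−1)^{7·3·11}·(+1)^3·(+1)^7 = -1.
v=5: a=5^3·(≡1), b=5^2·(≡4) mod 5; (1|5)=+1, (4|5)=+1; (−1)^{3·2·2}·(+1)^2·(+1)^3 = +1.
v=13: a=13^1·(≡3), b=13^2·(≡1) mod 13; (3|13)=+1, (1|13)=+1; (−1)^{1·2·6}·(+1)^2·(+1)^1 = +1.
v=19: a=19^5·(≡17), b=19^2·(≡14) mod 19; (17|19)=+1, (14|19)=-1; (−1)^{5·2·9}·(+1)^2·(-1)^5 = -1.
v=17: a=17^0·(≡12), b=17^1·(≡14) mod 17; (12|17)=-1, (14|17)=-1; (−1)^{0·1·8}·(-1)^1·(-1)^0 = -1.
v=29: a=29^3·(≡12), b=29^2·(≡18) mod 29; (12|29)=-1, (18|29)=-1; (−1)^{3·2·14}·(-1)^2·(-1)^3 = -1.
v=7: a=7^-2·(≡3), b=7^-2·(≡2) mod 7; (3|7)=-1, (2|7)=+1; (−1)^{-2·-2·3}·(-1)^-2·(+1)^-2 = +1.
(823745, -391 / ℚ) ramifies at {17, 19, 23, 29}: a division algebra.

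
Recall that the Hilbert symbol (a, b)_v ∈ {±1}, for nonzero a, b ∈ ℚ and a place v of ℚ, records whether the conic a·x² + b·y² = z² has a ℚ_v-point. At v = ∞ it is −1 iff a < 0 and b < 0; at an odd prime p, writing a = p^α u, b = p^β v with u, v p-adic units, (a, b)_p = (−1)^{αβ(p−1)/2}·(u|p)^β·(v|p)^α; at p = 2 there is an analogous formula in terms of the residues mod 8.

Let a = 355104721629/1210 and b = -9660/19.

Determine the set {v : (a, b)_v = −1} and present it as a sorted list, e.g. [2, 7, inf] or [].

[2, 23]

(a, b) ≡ (46690, -45885) mod (ℚ^×)²; places V = {2, 3, 5, 7, 11, 17, 19, 23, 29, ∞}.
(a,b)_7: α=1, u≡5; β=1, v≡4 (mod 7); (5|7)=-1, (4|7)=+1; sign (−1)^1·-1^1·+1^1 = +1.
(a,b)_19: α=2, u≡17; β=-1, v≡11 (mod 19); (17|19)=+1, (11|19)=+1; sign (−1)^0·+1^-1·+1^2 = +1.
(a,b)_17: α=2, u≡16; β=0, v≡15 (mod 17); (16|17)=+1, (15|17)=+1; sign (−1)^0·+1^0·+1^2 = +1.
(a,b)_2: α=-1, β=2; u≡1, v≡3 (mod 8); ε(u)ε(v)=0·1, αω(v)=-1·1, βω(u)=2·0; sum ≡ 1  ⇒  -1.
(a,b)_29: α=1, u≡17; β=0, v≡9 (mod 29); (17|29)=-1, (9|29)=+1; sign (−1)^0·-1^0·+1^1 = +1.
(a,b)_∞: sgn(46690)=+, sgn(-45885)=−, so +1.
(a,b)_11: α=-2, u≡2; β=0, v≡8 (mod 11); (2|11)=-1, (8|11)=-1; sign (−1)^0·-1^0·-1^-2 = +1.
(a,b)_23: α=1, u≡2; β=1, v≡13 (mod 23); (2|23)=+1, (13|23)=+1; sign (−1)^1·+1^1·+1^1 = -1.
(a,b)_3: α=6, u≡1; β=1, v≡2 (mod 3); (1|3)=+1, (2|3)=-1; sign (−1)^0·+1^1·-1^6 = +1.
(a,b)_5: α=-1, u≡2; β=1, v≡2 (mod 5); (2|5)=-1, (2|5)=-1; sign (−1)^0·-1^1·-1^-1 = +1.
Ram(46690, -45885) = {2, 23}; no ℚ_2-point on the conic.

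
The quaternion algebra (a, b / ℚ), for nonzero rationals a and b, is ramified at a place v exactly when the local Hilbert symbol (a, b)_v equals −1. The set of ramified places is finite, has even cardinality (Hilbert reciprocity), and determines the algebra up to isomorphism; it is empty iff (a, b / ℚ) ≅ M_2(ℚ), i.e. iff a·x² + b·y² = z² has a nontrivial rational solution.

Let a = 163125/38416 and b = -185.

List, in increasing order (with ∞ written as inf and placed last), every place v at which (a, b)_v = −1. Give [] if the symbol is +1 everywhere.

(a, b) ≡ (29, -185) mod (ℚ^×)²; places V = {2, 3, 5, 7, 29, 37, ∞}.
(a,b)_3: α=2, u≡2; β=0, v≡1 (mod 3); (2|3)=-1, (1|3)=+1; sign (−1)^0·-1^0·+1^2 = +1.
(a,b)_2: α=-4, β=0; u≡5, v≡7 (mod 8); ε(u)ε(v)=0·1, αω(v)=-4·0, βω(u)=0·1; sum ≡ 0  ⇒  +1.
(a,b)_37: α=0, u≡14; β=1, v≡32 (mod 37); (14|37)=-1, (32|37)=-1; sign (−1)^0·-1^1·-1^0 = -1.
(a,b)_7: α=-4, u≡2; β=0, v≡4 (mod 7); (2|7)=+1, (4|7)=+1; sign (−1)^0·+1^0·+1^-4 = +1.
(a,b)_29: α=1, u≡13; β=0, v≡18 (mod 29); (13|29)=+1, (18|29)=-1; sign (−1)^0·+1^0·-1^1 = -1.
(a,b)_∞: sgn(29)=+, sgn(-185)=−, so +1.
(a,b)_5: α=4, u≡1; β=1, v≡3 (mod 5); (1|5)=+1, (3|5)=-1; sign (−1)^0·+1^1·-1^4 = +1.
|Ram(29, -185)| = 2, even; anisotropic at {29, 37}.

[29, 37]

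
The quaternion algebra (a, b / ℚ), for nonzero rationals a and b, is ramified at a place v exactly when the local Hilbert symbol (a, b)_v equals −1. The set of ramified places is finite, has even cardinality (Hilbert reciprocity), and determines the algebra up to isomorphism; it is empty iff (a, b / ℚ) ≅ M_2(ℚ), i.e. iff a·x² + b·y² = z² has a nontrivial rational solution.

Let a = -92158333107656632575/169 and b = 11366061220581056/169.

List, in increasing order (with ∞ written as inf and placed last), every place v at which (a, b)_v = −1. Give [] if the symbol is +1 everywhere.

[3, 11, 23, 37]

Mod squares: a ≡ -636388863, b ≡ 30659. Check v ∈ {∞, 2, 3, 5, 11, 13, 17, 23, 31, 37, 43}.
v=11: a=11^5·(≡8), b=11^4·(≡7) mod 11; (8|11)=-1, (7|11)=-1; (−1)^{5·4·5}·(-1)^4·(-1)^5 = -1.
v=∞: -636388863 < 0 and 30659 > 0  ⇒  (a,b)_∞ = +1.
v=17: a=17^3·(≡7), b=17^2·(≡13) mod 17; (7|17)=-1, (13|17)=+1; (−1)^{3·2·8}·(-1)^2·(+1)^3 = +1.
v=23: a=23^1·(≡11), b=23^1·(≡14) mod 23; (11|23)=-1, (14|23)=-1; (−1)^{1·1·11}·(-1)^1·(-1)^1 = -1.
v=3: a=3^1·(≡1), b=3^0·(≡2) mod 3; (1|3)=+1, (2|3)=-1; (−1)^{1·0·1}·(+1)^0·(-1)^1 = -1.
v=2: v_2(a)=0, v_2(b)=6; units ≡ 1, 3 (mod 8); ε·ε+αω+βω = 0·1+0·1+6·0 ≡ 0  ⇒  (a,b)_2 = +1.
v=37: a=37^3·(≡4), b=37^2·(≡20) mod 37; (4|37)=+1, (20|37)=-1; (−1)^{3·2·18}·(+1)^2·(-1)^3 = -1.
v=5: a=5^2·(≡3), b=5^0·(≡4) mod 5; (3|5)=-1, (4|5)=+1; (−1)^{2·0·2}·(-1)^0·(+1)^2 = +1.
v=43: a=43^1·(≡37), b=43^1·(≡40) mod 43; (37|43)=-1, (40|43)=+1; (−1)^{1·1·21}·(-1)^1·(+1)^1 = +1.
v=13: a=13^-2·(≡8), b=13^-2·(≡2) mod 13; (8|13)=-1, (2|13)=-1; (−1)^{-2·-2·6}·(-1)^-2·(-1)^-2 = +1.
v=31: a=31^1·(≡15), b=31^1·(≡2) mod 31; (15|31)=-1, (2|31)=+1; (−1)^{1·1·15}·(-1)^1·(+1)^1 = +1.
(-636388863, 30659 / ℚ) ramifies at {3, 11, 23, 37}: a division algebra.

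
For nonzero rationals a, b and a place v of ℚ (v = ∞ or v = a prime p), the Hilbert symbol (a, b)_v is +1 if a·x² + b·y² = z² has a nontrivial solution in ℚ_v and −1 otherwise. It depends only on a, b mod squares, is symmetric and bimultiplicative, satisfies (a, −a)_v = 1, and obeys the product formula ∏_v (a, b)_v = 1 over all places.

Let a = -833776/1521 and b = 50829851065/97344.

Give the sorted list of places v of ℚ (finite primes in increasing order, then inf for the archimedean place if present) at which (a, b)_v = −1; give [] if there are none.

[29, 31]

Mod squares: a ≡ -31, b ≡ 31465. Check v ∈ {∞, 2, 3, 5, 7, 13, 29, 31, 41}.
v=2: v_2(a)=4, v_2(b)=-6; units ≡ 1, 1 (mod 8); ε·ε+αω+βω = 0·0+4·0+-6·0 ≡ 0  ⇒  (a,b)_2 = +1.
v=7: a=7^0·(≡4), b=7^1·(≡1) mod 7; (4|7)=+1, (1|7)=+1; (−1)^{0·1·3}·(+1)^1·(+1)^0 = +1.
v=41: a=41^2·(≡40), b=41^2·(≡16) mod 41; (40|41)=+1, (16|41)=+1; (−1)^{2·2·20}·(+1)^2·(+1)^2 = +1.
v=31: a=31^1·(≡6), b=31^3·(≡17) mod 31; (6|31)=-1, (17|31)=-1; (−1)^{1·3·15}·(-1)^3·(-1)^1 = -1.
v=5: a=5^0·(≡4), b=5^1·(≡2) mod 5; (4|5)=+1, (2|5)=-1; (−1)^{0·1·2}·(+1)^1·(-1)^0 = +1.
v=13: a=13^-2·(≡2), b=13^-2·(≡8) mod 13; (2|13)=-1, (8|13)=-1; (−1)^{-2·-2·6}·(-1)^-2·(-1)^-2 = +1.
v=29: a=29^0·(≡27), b=29^1·(≡15) mod 29; (27|29)=-1, (15|29)=-1; (−1)^{0·1·14}·(-1)^1·(-1)^0 = -1.
v=3: a=3^-2·(≡2), b=3^-2·(≡1) mod 3; (2|3)=-1, (1|3)=+1; (−1)^{-2·-2·1}·(-1)^-2·(+1)^-2 = +1.
v=∞: -31 < 0 and 31465 > 0  ⇒  (a,b)_∞ = +1.
|Ram(-31, 31465)| = 2, even; anisotropic at {29, 31}.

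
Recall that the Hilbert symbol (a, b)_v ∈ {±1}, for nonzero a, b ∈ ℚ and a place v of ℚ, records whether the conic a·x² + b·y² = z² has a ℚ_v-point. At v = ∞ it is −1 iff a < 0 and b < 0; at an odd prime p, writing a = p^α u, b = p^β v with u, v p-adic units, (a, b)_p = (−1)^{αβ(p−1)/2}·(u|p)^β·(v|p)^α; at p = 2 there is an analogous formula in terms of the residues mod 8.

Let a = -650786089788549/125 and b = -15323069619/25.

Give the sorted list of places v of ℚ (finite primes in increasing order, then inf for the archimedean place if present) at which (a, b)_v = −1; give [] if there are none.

[13, inf]

Mod squares: a ≡ -2145, b ≡ -11. Check v ∈ {∞, 2, 3, 5, 11, 13, 29}.
v=3: a=3^7·(≡2), b=3^4·(≡1) mod 3; (2|3)=-1, (1|3)=+1; (−1)^{7·4·1}·(-1)^4·(+1)^7 = +1.
v=11: a=11^5·(≡9), b=11^3·(≡10) mod 11; (9|11)=+1, (10|11)=-1; (−1)^{5·3·5}·(+1)^3·(-1)^5 = +1.
v=29: a=29^2·(≡5), b=29^2·(≡21) mod 29; (5|29)=+1, (21|29)=-1; (−1)^{2·2·14}·(+1)^2·(-1)^2 = +1.
v=13: a=13^3·(≡4), b=13^2·(≡5) mod 13; (4|13)=+1, (5|13)=-1; (−1)^{3·2·6}·(+1)^2·(-1)^3 = -1.
v=2: v_2(a)=0, v_2(b)=0; units ≡ 7, 5 (mod 8); ε·ε+αω+βω = 1·0+0·1+0·0 ≡ 0  ⇒  (a,b)_2 = +1.
v=∞: -2145 < 0 and -11 < 0  ⇒  (a,b)_∞ = -1.
v=5: a=5^-3·(≡1), b=5^-2·(≡1) mod 5; (1|5)=+1, (1|5)=+1; (−1)^{-3·-2·2}·(+1)^-2·(+1)^-3 = +1.
|Ram(-2145, -11)| = 2, even; anisotropic at {13, ∞}.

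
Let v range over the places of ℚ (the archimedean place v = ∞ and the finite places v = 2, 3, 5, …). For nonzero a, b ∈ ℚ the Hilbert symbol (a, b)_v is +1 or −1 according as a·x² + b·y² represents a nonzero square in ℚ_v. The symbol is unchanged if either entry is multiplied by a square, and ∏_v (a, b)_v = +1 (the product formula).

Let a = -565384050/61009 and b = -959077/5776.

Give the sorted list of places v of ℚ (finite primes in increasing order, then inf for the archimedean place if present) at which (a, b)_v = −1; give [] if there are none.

[7, 11, 37, inf]

(a, b) ≡ (-5698, -37) mod (ℚ^×)²; places V = {2, 3, 5, 7, 11, 13, 19, 23, 37, ∞}.
(a,b)_11: α=1, u≡2; β=0, v≡2 (mod 11); (2|11)=-1, (2|11)=-1; sign (−1)^0·-1^0·-1^1 = -1.
(a,b)_19: α=-2, u≡12; β=-2, v≡11 (mod 19); (12|19)=-1, (11|19)=+1; sign (−1)^0·-1^-2·+1^-2 = +1.
(a,b)_13: α=-2, u≡12; β=0, v≡6 (mod 13); (12|13)=+1, (6|13)=-1; sign (−1)^0·+1^0·-1^-2 = +1.
(a,b)_∞: sgn(-5698)=−, sgn(-37)=−, so -1.
(a,b)_2: α=1, β=-4; u≡7, v≡3 (mod 8); ε(u)ε(v)=1·1, αω(v)=1·1, βω(u)=-4·0; sum ≡ 0  ⇒  +1.
(a,b)_37: α=1, u≡5; β=1, v≡4 (mod 37); (5|37)=-1, (4|37)=+1; sign (−1)^0·-1^1·+1^1 = -1.
(a,b)_23: α=0, u≡12; β=2, v≡9 (mod 23); (12|23)=+1, (9|23)=+1; sign (−1)^0·+1^2·+1^0 = +1.
(a,b)_5: α=2, u≡2; β=0, v≡3 (mod 5); (2|5)=-1, (3|5)=-1; sign (−1)^0·-1^0·-1^2 = +1.
(a,b)_7: α=3, u≡6; β=2, v≡6 (mod 7); (6|7)=-1, (6|7)=-1; sign (−1)^0·-1^2·-1^3 = -1.
(a,b)_3: α=4, u≡2; β=0, v≡2 (mod 3); (2|3)=-1, (2|3)=-1; sign (−1)^0·-1^0·-1^4 = +1.
|Ram(-5698, -37)| = 4, even; anisotropic at {7, 11, 37, ∞}.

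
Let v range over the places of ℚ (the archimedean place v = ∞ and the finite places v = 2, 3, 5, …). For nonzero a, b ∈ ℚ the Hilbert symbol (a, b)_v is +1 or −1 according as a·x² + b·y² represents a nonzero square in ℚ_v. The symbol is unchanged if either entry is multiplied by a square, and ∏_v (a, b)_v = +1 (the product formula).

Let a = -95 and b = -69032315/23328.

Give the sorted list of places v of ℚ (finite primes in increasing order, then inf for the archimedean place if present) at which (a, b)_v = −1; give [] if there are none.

Mod squares: a ≡ -95, b ≡ -9430. Check v ∈ {∞, 2, 3, 5, 11, 19, 23, 41}.
v=3: a=3^0·(≡1), b=3^-6·(≡2) mod 3; (1|3)=+1, (2|3)=-1; (−1)^{0·-6·1}·(+1)^-6·(-1)^0 = +1.
v=11: a=11^0·(≡4), b=11^4·(≡6) mod 11; (4|11)=+1, (6|11)=-1; (−1)^{0·4·5}·(+1)^4·(-1)^0 = +1.
v=41: a=41^0·(≡28), b=41^1·(≡9) mod 41; (28|41)=-1, (9|41)=+1; (−1)^{0·1·20}·(-1)^1·(+1)^0 = -1.
v=∞: -95 < 0 and -9430 < 0  ⇒  (a,b)_∞ = -1.
v=19: a=19^1·(≡14), b=19^0·(≡13) mod 19; (14|19)=-1, (13|19)=-1; (−1)^{1·0·9}·(-1)^0·(-1)^1 = -1.
v=5: a=5^1·(≡1), b=5^1·(≡4) mod 5; (1|5)=+1, (4|5)=+1; (−1)^{1·1·2}·(+1)^1·(+1)^1 = +1.
v=2: v_2(a)=0, v_2(b)=-5; units ≡ 1, 5 (mod 8); ε·ε+αω+βω = 0·0+0·1+-5·0 ≡ 0  ⇒  (a,b)_2 = +1.
v=23: a=23^0·(≡20), b=23^1·(≡12) mod 23; (20|23)=-1, (12|23)=+1; (−1)^{0·1·11}·(-1)^1·(+1)^0 = -1.
(-95, -9430 / ℚ) ramifies at {19, 23, 41, ∞}: a division algebra.

[19, 23, 41, inf]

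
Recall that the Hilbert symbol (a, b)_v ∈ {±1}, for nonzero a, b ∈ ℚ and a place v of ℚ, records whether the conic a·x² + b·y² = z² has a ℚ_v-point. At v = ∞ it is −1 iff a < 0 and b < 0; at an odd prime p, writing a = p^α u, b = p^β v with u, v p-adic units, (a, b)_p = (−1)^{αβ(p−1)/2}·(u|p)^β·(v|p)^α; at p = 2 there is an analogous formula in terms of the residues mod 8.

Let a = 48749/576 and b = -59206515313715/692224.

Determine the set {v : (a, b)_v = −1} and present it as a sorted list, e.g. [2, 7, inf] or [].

[11, 31]

Mod squares: a ≡ 29, b ≡ -346115. Check v ∈ {∞, 2, 3, 5, 7, 11, 13, 29, 31, 41}.
v=3: a=3^-2·(≡2), b=3^0·(≡1) mod 3; (2|3)=-1, (1|3)=+1; (−1)^{-2·0·1}·(-1)^0·(+1)^-2 = +1.
v=13: a=13^0·(≡3), b=13^-2·(≡10) mod 13; (3|13)=+1, (10|13)=+1; (−1)^{0·-2·6}·(+1)^-2·(+1)^0 = +1.
v=5: a=5^0·(≡4), b=5^1·(≡3) mod 5; (4|5)=+1, (3|5)=-1; (−1)^{0·1·2}·(+1)^1·(-1)^0 = +1.
v=2: v_2(a)=-6, v_2(b)=-12; units ≡ 5, 5 (mod 8); ε·ε+αω+βω = 0·0+-6·1+-12·1 ≡ 0  ⇒  (a,b)_2 = +1.
v=11: a=11^0·(≡2), b=11^3·(≡10) mod 11; (2|11)=-1, (10|11)=-1; (−1)^{0·3·5}·(-1)^3·(-1)^0 = -1.
v=29: a=29^1·(≡22), b=29^3·(≡6) mod 29; (22|29)=+1, (6|29)=+1; (−1)^{1·3·14}·(+1)^3·(+1)^1 = +1.
v=∞: 29 > 0 and -346115 < 0  ⇒  (a,b)_∞ = +1.
v=7: a=7^0·(≡4), b=7^1·(≡6) mod 7; (4|7)=+1, (6|7)=-1; (−1)^{0·1·3}·(+1)^1·(-1)^0 = +1.
v=41: a=41^2·(≡35), b=41^2·(≡27) mod 41; (35|41)=-1, (27|41)=-1; (−1)^{2·2·20}·(-1)^2·(-1)^2 = +1.
v=31: a=31^0·(≡13), b=31^1·(≡23) mod 31; (13|31)=-1, (23|31)=-1; (−1)^{0·1·15}·(-1)^1·(-1)^0 = -1.
|Ram(29, -346115)| = 2, even; anisotropic at {11, 31}.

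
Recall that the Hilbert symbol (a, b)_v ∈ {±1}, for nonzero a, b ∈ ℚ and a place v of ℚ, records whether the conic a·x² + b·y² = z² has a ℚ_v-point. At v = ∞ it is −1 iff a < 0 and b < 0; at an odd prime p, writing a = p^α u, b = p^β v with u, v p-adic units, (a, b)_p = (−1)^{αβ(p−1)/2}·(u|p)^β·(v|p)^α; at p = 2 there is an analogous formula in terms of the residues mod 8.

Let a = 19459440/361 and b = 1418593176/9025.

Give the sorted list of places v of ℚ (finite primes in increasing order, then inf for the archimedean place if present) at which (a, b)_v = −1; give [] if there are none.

[2, 3]

(a, b) ≡ (15015, 6006) mod (ℚ^×)²; places V = {2, 3, 5, 7, 11, 13, 19, ∞}.
(a,b)_5: α=1, u≡3; β=-2, v≡1 (mod 5); (3|5)=-1, (1|5)=+1; sign (−1)^0·-1^-2·+1^1 = +1.
(a,b)_19: α=-2, u≡1; β=-2, v≡15 (mod 19); (1|19)=+1, (15|19)=-1; sign (−1)^0·+1^-2·-1^-2 = +1.
(a,b)_∞: sgn(15015)=+, sgn(6006)=+, so +1.
(a,b)_7: α=1, u≡6; β=1, v≡4 (mod 7); (6|7)=-1, (4|7)=+1; sign (−1)^1·-1^1·+1^1 = +1.
(a,b)_3: α=5, u≡1; β=11, v≡1 (mod 3); (1|3)=+1, (1|3)=+1; sign (−1)^1·+1^11·+1^5 = -1.
(a,b)_2: α=4, β=3; u≡7, v≡3 (mod 8); ε(u)ε(v)=1·1, αω(v)=4·1, βω(u)=3·0; sum ≡ 1  ⇒  -1.
(a,b)_13: α=1, u≡6; β=1, v≡2 (mod 13); (6|13)=-1, (2|13)=-1; sign (−1)^0·-1^1·-1^1 = +1.
(a,b)_11: α=1, u≡1; β=1, v≡10 (mod 11); (1|11)=+1, (10|11)=-1; sign (−1)^1·+1^1·-1^1 = +1.
(15015, 6006 / ℚ) ramifies at {2, 3}: a division algebra.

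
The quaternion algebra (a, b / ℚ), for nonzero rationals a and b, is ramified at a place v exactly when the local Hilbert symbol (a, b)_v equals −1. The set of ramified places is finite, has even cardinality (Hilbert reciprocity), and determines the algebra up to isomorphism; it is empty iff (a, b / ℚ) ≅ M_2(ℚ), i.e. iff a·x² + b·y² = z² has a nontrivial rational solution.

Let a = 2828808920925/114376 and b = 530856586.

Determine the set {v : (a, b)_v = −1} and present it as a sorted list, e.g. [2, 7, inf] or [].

[17, 43]

(a, b) ≡ (31226858, 1836874) mod (ℚ^×)²; places V = {2, 3, 5, 13, 17, 29, 31, 43, 53, ∞}.
(a,b)_5: α=2, u≡2; β=0, v≡1 (mod 5); (2|5)=-1, (1|5)=+1; sign (−1)^0·-1^0·+1^2 = +1.
(a,b)_43: α=1, u≡20; β=1, v≡30 (mod 43); (20|43)=-1, (30|43)=-1; sign (−1)^1·-1^1·-1^1 = -1.
(a,b)_13: α=3, u≡3; β=1, v≡3 (mod 13); (3|13)=+1, (3|13)=+1; sign (−1)^0·+1^1·+1^3 = +1.
(a,b)_53: α=1, u≡17; β=1, v≡10 (mod 53); (17|53)=+1, (10|53)=+1; sign (−1)^0·+1^1·+1^1 = +1.
(a,b)_29: α=-2, u≡28; β=0, v≡15 (mod 29); (28|29)=+1, (15|29)=-1; sign (−1)^0·+1^0·-1^-2 = +1.
(a,b)_31: α=1, u≡4; β=1, v≡6 (mod 31); (4|31)=+1, (6|31)=-1; sign (−1)^1·+1^1·-1^1 = +1.
(a,b)_3: α=6, u≡2; β=0, v≡1 (mod 3); (2|3)=-1, (1|3)=+1; sign (−1)^0·-1^0·+1^6 = +1.
(a,b)_2: α=-3, β=1; u≡5, v≡5 (mod 8); ε(u)ε(v)=0·0, αω(v)=-3·1, βω(u)=1·1; sum ≡ 0  ⇒  +1.
(a,b)_17: α=-1, u≡3; β=2, v≡7 (mod 17); (3|17)=-1, (7|17)=-1; sign (−1)^0·-1^2·-1^-1 = -1.
(a,b)_∞: sgn(31226858)=+, sgn(1836874)=+, so +1.
|Ram(31226858, 1836874)| = 2, even; anisotropic at {17, 43}.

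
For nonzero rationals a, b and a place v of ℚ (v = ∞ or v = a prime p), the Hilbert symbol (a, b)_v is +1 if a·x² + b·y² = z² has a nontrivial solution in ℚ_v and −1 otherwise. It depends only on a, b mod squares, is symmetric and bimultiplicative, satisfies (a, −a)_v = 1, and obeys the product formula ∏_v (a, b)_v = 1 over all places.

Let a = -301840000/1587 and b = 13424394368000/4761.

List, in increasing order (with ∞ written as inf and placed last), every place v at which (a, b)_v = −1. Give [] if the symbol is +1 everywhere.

Mod squares: a ≡ -462, b ≡ 5. Check v ∈ {∞, 2, 3, 5, 7, 11, 19, 23}.
v=23: a=23^-2·(≡21), b=23^-2·(≡20) mod 23; (21|23)=-1, (20|23)=-1; (−1)^{-2·-2·11}·(-1)^-2·(-1)^-2 = +1.
v=3: a=3^-1·(≡2), b=3^-2·(≡2) mod 3; (2|3)=-1, (2|3)=-1; (−1)^{-1·-2·1}·(-1)^-2·(-1)^-1 = -1.
v=11: a=11^1·(≡2), b=11^2·(≡1) mod 11; (2|11)=-1, (1|11)=+1; (−1)^{1·2·5}·(-1)^2·(+1)^1 = +1.
v=∞: -462 < 0 and 5 > 0  ⇒  (a,b)_∞ = +1.
v=19: a=19^0·(≡8), b=19^2·(≡16) mod 19; (8|19)=-1, (16|19)=+1; (−1)^{0·2·9}·(-1)^2·(+1)^0 = +1.
v=5: a=5^4·(≡3), b=5^3·(≡4) mod 5; (3|5)=-1, (4|5)=+1; (−1)^{4·3·2}·(-1)^3·(+1)^4 = -1.
v=2: v_2(a)=7, v_2(b)=10; units ≡ 1, 5 (mod 8); ε·ε+αω+βω = 0·0+7·1+10·0 ≡ 1  ⇒  (a,b)_2 = -1.
v=7: a=7^3·(≡1), b=7^4·(≡5) mod 7; (1|7)=+1, (5|7)=-1; (−1)^{3·4·3}·(+1)^4·(-1)^3 = -1.
Ram(-462, 5) = {2, 3, 5, 7}; no ℚ_2-point on the conic.

[2, 3, 5, 7]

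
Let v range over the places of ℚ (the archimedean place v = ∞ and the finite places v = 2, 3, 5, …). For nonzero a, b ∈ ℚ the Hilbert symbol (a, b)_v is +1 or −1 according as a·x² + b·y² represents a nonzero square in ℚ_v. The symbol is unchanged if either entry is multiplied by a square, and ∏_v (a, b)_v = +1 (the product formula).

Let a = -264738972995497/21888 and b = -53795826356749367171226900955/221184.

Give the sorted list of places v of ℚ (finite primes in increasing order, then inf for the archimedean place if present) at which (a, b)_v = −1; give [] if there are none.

(a, b) ≡ (-646646, -3570) mod (ℚ^×)²; places V = {2, 3, 5, 7, 11, 13, 17, 19, 23, 29, ∞}.
(a,b)_13: α=1, u≡3; β=2, v≡5 (mod 13); (3|13)=+1, (5|13)=-1; sign (−1)^0·+1^2·-1^1 = -1.
(a,b)_∞: sgn(-646646)=−, sgn(-3570)=−, so -1.
(a,b)_3: α=-2, u≡1; β=-3, v≡1 (mod 3); (1|3)=+1, (1|3)=+1; sign (−1)^0·+1^-3·+1^-2 = +1.
(a,b)_2: α=-7, β=-13; u≡5, v≡7 (mod 8); ε(u)ε(v)=0·1, αω(v)=-7·0, βω(u)=-13·1; sum ≡ 1  ⇒  -1.
(a,b)_19: α=-1, u≡2; β=2, v≡3 (mod 19); (2|19)=-1, (3|19)=-1; sign (−1)^0·-1^2·-1^-1 = -1.
(a,b)_5: α=0, u≡1; β=1, v≡1 (mod 5); (1|5)=+1, (1|5)=+1; sign (−1)^0·+1^1·+1^0 = +1.
(a,b)_17: α=3, u≡9; β=7, v≡11 (mod 17); (9|17)=+1, (11|17)=-1; sign (−1)^0·+1^7·-1^3 = -1.
(a,b)_29: α=2, u≡1; β=4, v≡8 (mod 29); (1|29)=+1, (8|29)=-1; sign (−1)^0·+1^4·-1^2 = +1.
(a,b)_7: α=1, u≡4; β=3, v≡2 (mod 7); (4|7)=+1, (2|7)=+1; sign (−1)^1·+1^3·+1^1 = -1.
(a,b)_23: α=2, u≡5; β=0, v≡16 (mod 23); (5|23)=-1, (16|23)=+1; sign (−1)^0·-1^0·+1^2 = +1.
(a,b)_11: α=3, u≡3; β=6, v≡4 (mod 11); (3|11)=+1, (4|11)=+1; sign (−1)^0·+1^6·+1^3 = +1.
|Ram(-646646, -3570)| = 6, even; anisotropic at {2, 7, 13, 17, 19, ∞}.

[2, 7, 13, 17, 19, inf]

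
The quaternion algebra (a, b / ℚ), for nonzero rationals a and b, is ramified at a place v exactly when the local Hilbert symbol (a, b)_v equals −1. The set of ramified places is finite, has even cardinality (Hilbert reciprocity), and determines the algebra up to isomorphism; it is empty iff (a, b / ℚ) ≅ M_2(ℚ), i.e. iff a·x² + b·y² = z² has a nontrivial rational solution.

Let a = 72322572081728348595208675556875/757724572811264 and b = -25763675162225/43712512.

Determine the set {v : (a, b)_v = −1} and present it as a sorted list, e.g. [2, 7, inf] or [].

Mod squares: a ≡ 25346, b ≡ -1900283. Check v ∈ {∞, 2, 5, 7, 11, 13, 17, 19, 23, 29, 37}.
v=17: a=17^2·(≡8), b=17^0·(≡3) mod 17; (8|17)=+1, (3|17)=-1; (−1)^{2·0·8}·(+1)^0·(-1)^2 = +1.
v=23: a=23^-3·(≡17), b=23^-1·(≡3) mod 23; (17|23)=-1, (3|23)=+1; (−1)^{-3·-1·11}·(-1)^-1·(+1)^-3 = +1.
v=7: a=7^10·(≡5), b=7^3·(≡6) mod 7; (5|7)=-1, (6|7)=-1; (−1)^{10·3·3}·(-1)^3·(-1)^10 = -1.
v=37: a=37^2·(≡33), b=37^1·(≡4) mod 37; (33|37)=+1, (4|37)=+1; (−1)^{2·1·18}·(+1)^1·(+1)^2 = +1.
v=19: a=19^5·(≡6), b=19^2·(≡14) mod 19; (6|19)=+1, (14|19)=-1; (−1)^{5·2·9}·(+1)^2·(-1)^5 = -1.
v=∞: 25346 > 0 and -1900283 < 0  ⇒  (a,b)_∞ = +1.
v=13: a=13^4·(≡9), b=13^2·(≡6) mod 13; (9|13)=+1, (6|13)=-1; (−1)^{4·2·6}·(+1)^2·(-1)^4 = +1.
v=5: a=5^4·(≡4), b=5^2·(≡3) mod 5; (4|5)=+1, (3|5)=-1; (−1)^{4·2·2}·(+1)^2·(-1)^4 = +1.
v=11: a=11^4·(≡6), b=11^3·(≡2) mod 11; (6|11)=-1, (2|11)=-1; (−1)^{4·3·5}·(-1)^3·(-1)^4 = -1.
v=29: a=29^-1·(≡13), b=29^-1·(≡5) mod 29; (13|29)=+1, (5|29)=+1; (−1)^{-1·-1·14}·(+1)^-1·(+1)^-1 = +1.
v=2: v_2(a)=-31, v_2(b)=-16; units ≡ 1, 5 (mod 8); ε·ε+αω+βω = 0·0+-31·1+-16·0 ≡ 1  ⇒  (a,b)_2 = -1.
Ram(25346, -1900283) = {2, 7, 11, 19}; no ℚ_2-point on the conic.

[2, 7, 11, 19]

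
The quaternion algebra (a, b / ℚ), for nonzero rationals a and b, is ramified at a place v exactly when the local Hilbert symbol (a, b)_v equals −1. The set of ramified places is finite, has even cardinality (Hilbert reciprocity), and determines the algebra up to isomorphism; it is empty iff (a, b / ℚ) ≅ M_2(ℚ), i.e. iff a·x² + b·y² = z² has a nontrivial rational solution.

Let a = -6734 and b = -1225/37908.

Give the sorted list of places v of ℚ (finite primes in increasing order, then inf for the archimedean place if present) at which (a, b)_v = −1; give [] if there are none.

[2, 13, 37, inf]

Mod squares: a ≡ -6734, b ≡ -13. Check v ∈ {∞, 2, 3, 5, 7, 13, 37}.
v=5: a=5^0·(≡1), b=5^2·(≡2) mod 5; (1|5)=+1, (2|5)=-1; (−1)^{0·2·2}·(+1)^2·(-1)^0 = +1.
v=13: a=13^1·(≡2), b=13^-1·(≡9) mod 13; (2|13)=-1, (9|13)=+1; (−1)^{1·-1·6}·(-1)^-1·(+1)^1 = -1.
v=∞: -6734 < 0 and -13 < 0  ⇒  (a,b)_∞ = -1.
v=7: a=7^1·(≡4), b=7^2·(≡1) mod 7; (4|7)=+1, (1|7)=+1; (−1)^{1·2·3}·(+1)^2·(+1)^1 = +1.
v=37: a=37^1·(≡3), b=37^0·(≡22) mod 37; (3|37)=+1, (22|37)=-1; (−1)^{1·0·18}·(+1)^0·(-1)^1 = -1.
v=3: a=3^0·(≡1), b=3^-6·(≡2) mod 3; (1|3)=+1, (2|3)=-1; (−1)^{0·-6·1}·(+1)^-6·(-1)^0 = +1.
v=2: v_2(a)=1, v_2(b)=-2; units ≡ 1, 3 (mod 8); ε·ε+αω+βω = 0·1+1·1+-2·0 ≡ 1  ⇒  (a,b)_2 = -1.
Ram(-6734, -13) = {2, 13, 37, ∞}; no ℚ_2-point on the conic.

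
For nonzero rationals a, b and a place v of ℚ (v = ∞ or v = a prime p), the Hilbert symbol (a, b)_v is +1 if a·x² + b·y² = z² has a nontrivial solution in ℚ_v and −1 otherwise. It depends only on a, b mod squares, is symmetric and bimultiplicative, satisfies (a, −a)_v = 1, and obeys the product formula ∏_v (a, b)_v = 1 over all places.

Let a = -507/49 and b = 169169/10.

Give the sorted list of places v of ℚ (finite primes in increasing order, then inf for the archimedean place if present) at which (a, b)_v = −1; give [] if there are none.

[2, 3, 5, 11]

Mod squares: a ≡ -3, b ≡ 10010. Check v ∈ {∞, 2, 3, 5, 7, 11, 13}.
v=3: a=3^1·(≡2), b=3^0·(≡2) mod 3; (2|3)=-1, (2|3)=-1; (−1)^{1·0·1}·(-1)^0·(-1)^1 = -1.
v=13: a=13^2·(≡1), b=13^3·(≡9) mod 13; (1|13)=+1, (9|13)=+1; (−1)^{2·3·6}·(+1)^3·(+1)^2 = +1.
v=2: v_2(a)=0, v_2(b)=-1; units ≡ 5, 5 (mod 8); ε·ε+αω+βω = 0·0+0·1+-1·1 ≡ 1  ⇒  (a,b)_2 = -1.
v=11: a=11^0·(≡2), b=11^1·(≡10) mod 11; (2|11)=-1, (10|11)=-1; (−1)^{0·1·5}·(-1)^1·(-1)^0 = -1.
v=∞: -3 < 0 and 10010 > 0  ⇒  (a,b)_∞ = +1.
v=7: a=7^-2·(≡4), b=7^1·(≡1) mod 7; (4|7)=+1, (1|7)=+1; (−1)^{-2·1·3}·(+1)^1·(+1)^-2 = +1.
v=5: a=5^0·(≡2), b=5^-1·(≡2) mod 5; (2|5)=-1, (2|5)=-1; (−1)^{0·-1·2}·(-1)^-1·(-1)^0 = -1.
Ram(-3, 10010) = {2, 3, 5, 11}; no ℚ_2-point on the conic.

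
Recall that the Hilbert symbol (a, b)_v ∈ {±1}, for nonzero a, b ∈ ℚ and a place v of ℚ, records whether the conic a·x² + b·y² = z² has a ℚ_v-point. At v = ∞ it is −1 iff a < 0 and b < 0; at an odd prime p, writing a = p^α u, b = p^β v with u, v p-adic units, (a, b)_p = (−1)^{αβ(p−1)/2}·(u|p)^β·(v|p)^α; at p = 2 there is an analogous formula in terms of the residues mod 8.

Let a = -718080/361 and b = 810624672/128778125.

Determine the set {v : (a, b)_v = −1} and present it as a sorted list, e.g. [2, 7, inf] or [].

[2, 5, 11, 17]

Mod squares: a ≡ -2805, b ≡ 4290. Check v ∈ {∞, 2, 3, 5, 7, 11, 13, 17, 19, 29}.
v=19: a=19^-2·(≡6), b=19^0·(≡8) mod 19; (6|19)=+1, (8|19)=-1; (−1)^{-2·0·9}·(+1)^0·(-1)^-2 = +1.
v=13: a=13^0·(≡4), b=13^1·(≡6) mod 13; (4|13)=+1, (6|13)=-1; (−1)^{0·1·6}·(+1)^1·(-1)^0 = +1.
v=11: a=11^1·(≡3), b=11^1·(≡9) mod 11; (3|11)=+1, (9|11)=+1; (−1)^{1·1·5}·(+1)^1·(+1)^1 = -1.
v=5: a=5^1·(≡4), b=5^-5·(≡3) mod 5; (4|5)=+1, (3|5)=-1; (−1)^{1·-5·2}·(+1)^-5·(-1)^1 = -1.
v=29: a=29^0·(≡17), b=29^-2·(≡11) mod 29; (17|29)=-1, (11|29)=-1; (−1)^{0·-2·14}·(-1)^-2·(-1)^0 = +1.
v=17: a=17^1·(≡14), b=17^0·(≡10) mod 17; (14|17)=-1, (10|17)=-1; (−1)^{1·0·8}·(-1)^0·(-1)^1 = -1.
v=∞: -2805 < 0 and 4290 > 0  ⇒  (a,b)_∞ = +1.
v=3: a=3^1·(≡1), b=3^11·(≡2) mod 3; (1|3)=+1, (2|3)=-1; (−1)^{1·11·1}·(+1)^11·(-1)^1 = +1.
v=2: v_2(a)=8, v_2(b)=5; units ≡ 3, 1 (mod 8); ε·ε+αω+βω = 1·0+8·0+5·1 ≡ 1  ⇒  (a,b)_2 = -1.
v=7: a=7^0·(≡2), b=7^-2·(≡6) mod 7; (2|7)=+1, (6|7)=-1; (−1)^{0·-2·3}·(+1)^-2·(-1)^0 = +1.
(-2805, 4290 / ℚ) ramifies at {2, 5, 11, 17}: a division algebra.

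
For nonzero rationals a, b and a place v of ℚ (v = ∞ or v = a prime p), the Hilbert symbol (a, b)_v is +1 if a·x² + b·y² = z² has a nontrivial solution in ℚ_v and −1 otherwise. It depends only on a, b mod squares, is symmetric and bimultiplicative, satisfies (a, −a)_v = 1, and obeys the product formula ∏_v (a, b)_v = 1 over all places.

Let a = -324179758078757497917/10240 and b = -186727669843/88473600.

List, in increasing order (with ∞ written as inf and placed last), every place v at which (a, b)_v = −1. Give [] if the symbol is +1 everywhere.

[2, 3, 5, 13, 17, inf]

Mod squares: a ≡ -3570, b ≡ -30498. Check v ∈ {∞, 2, 3, 5, 7, 11, 13, 17, 19, 23, 29}.
v=7: a=7^1·(≡2), b=7^0·(≡4) mod 7; (2|7)=+1, (4|7)=+1; (−1)^{1·0·3}·(+1)^0·(+1)^1 = +1.
v=29: a=29^0·(≡18), b=29^2·(≡19) mod 29; (18|29)=-1, (19|29)=-1; (−1)^{0·2·14}·(-1)^2·(-1)^0 = +1.
v=17: a=17^3·(≡12), b=17^1·(≡13) mod 17; (12|17)=-1, (13|17)=+1; (−1)^{3·1·8}·(-1)^1·(+1)^3 = -1.
v=19: a=19^2·(≡2), b=19^2·(≡6) mod 19; (2|19)=-1, (6|19)=+1; (−1)^{2·2·9}·(-1)^2·(+1)^2 = +1.
v=3: a=3^3·(≡1), b=3^-3·(≡1) mod 3; (1|3)=+1, (1|3)=+1; (−1)^{3·-3·1}·(+1)^-3·(+1)^3 = -1.
v=5: a=5^-1·(≡1), b=5^-2·(≡3) mod 5; (1|5)=+1, (3|5)=-1; (−1)^{-1·-2·2}·(+1)^-2·(-1)^-1 = -1.
v=13: a=13^4·(≡11), b=13^1·(≡8) mod 13; (11|13)=-1, (8|13)=-1; (−1)^{4·1·6}·(-1)^1·(-1)^4 = -1.
v=2: v_2(a)=-11, v_2(b)=-17; units ≡ 7, 7 (mod 8); ε·ε+αω+βω = 1·1+-11·0+-17·0 ≡ 1  ⇒  (a,b)_2 = -1.
v=23: a=23^4·(≡4), b=23^1·(≡9) mod 23; (4|23)=+1, (9|23)=+1; (−1)^{4·1·11}·(+1)^1·(+1)^4 = +1.
v=11: a=11^2·(≡3), b=11^2·(≡9) mod 11; (3|11)=+1, (9|11)=+1; (−1)^{2·2·5}·(+1)^2·(+1)^2 = +1.
v=∞: -3570 < 0 and -30498 < 0  ⇒  (a,b)_∞ = -1.
(-3570, -30498 / ℚ) ramifies at {2, 3, 5, 13, 17, ∞}: a division algebra.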